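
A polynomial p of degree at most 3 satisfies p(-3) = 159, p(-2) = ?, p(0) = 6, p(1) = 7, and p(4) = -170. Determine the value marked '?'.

58

The 4 known points determine the degree-3 polynomial uniquely.
Write p(n) = an^3 + bn^2 + cn + d. Substituting each data point gives a linear system:
  -27a + 9b - 3c + d = 159
  d = 6
  a + b + c + d = 7
  64a + 16b + 4c + d = -170
Solving the system yields a = -4, b = 5, c = 0, d = 6.
So p(n) = -4n³ + 5n² + 6.
Then p(-2) = 58.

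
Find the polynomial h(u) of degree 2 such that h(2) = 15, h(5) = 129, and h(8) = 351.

Write h(u) = au^2 + bu + c. Substituting each data point gives a linear system:
  4a + 2b + c = 15
  25a + 5b + c = 129
  64a + 8b + c = 351
Solving the system yields a = 6, b = -4, c = -1.
So h(u) = 6u² - 4u - 1.
Check: h(8) = 351. ✓

h(u) = 6u^2 - 4u - 1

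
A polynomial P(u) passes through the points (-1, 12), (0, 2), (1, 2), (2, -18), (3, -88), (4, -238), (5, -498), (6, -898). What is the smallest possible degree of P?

Forward differences of the values at u = -1, 0, 1, 2, 3, 4, 5, 6:
  P  : 12  2  2  -18  -88  -238  -498  -898
  Δ  : -10  0  -20  -70  -150  -260  -400
  Δ^2: 10  -20  -50  -80  -110  -140
  Δ^3: -30  -30  -30  -30  -30
  Δ^4: 0  0  0  0
  Δ^5: 0  0  0
  Δ^6: 0  0
  Δ^7: 0
The third differences are constant (-30) and nonzero, while all higher differences vanish, so the minimal degree is 3.

3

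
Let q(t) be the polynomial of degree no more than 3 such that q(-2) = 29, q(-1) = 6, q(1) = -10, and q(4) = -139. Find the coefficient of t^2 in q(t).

Write q(t) = at^3 + bt^2 + ct + d. Substituting each data point gives a linear system:
  -8a + 4b - 2c + d = 29
  -a + b - c + d = 6
  a + b + c + d = -10
  64a + 16b + 4c + d = -139
Solving the system yields a = -2, b = 1, c = -6, d = -3.
So q(t) = -2t³ + t² - 6t - 3.
The coefficient of t^2 is 1.

1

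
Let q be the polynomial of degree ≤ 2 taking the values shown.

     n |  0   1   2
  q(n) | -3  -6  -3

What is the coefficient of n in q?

-6

Write q(n) = an^2 + bn + c. Substituting each data point gives a linear system:
  c = -3
  a + b + c = -6
  4a + 2b + c = -3
Solving the system yields a = 3, b = -6, c = -3.
So q(n) = 3n^2 - 6n - 3.
The coefficient of n is -6.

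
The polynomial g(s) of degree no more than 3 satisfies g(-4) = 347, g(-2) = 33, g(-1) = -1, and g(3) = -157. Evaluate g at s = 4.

-381

Write g(s) = as^3 + bs^2 + cs + d. Substituting each data point gives a linear system:
  -64a + 16b - 4c + d = 347
  -8a + 4b - 2c + d = 33
  -a + b - c + d = -1
  27a + 9b + 3c + d = -157
Solving the system yields a = -6, b = -1, c = 5, d = -1.
So g(s) = -6s^3 - s^2 + 5s - 1.
Then g(4) = -381.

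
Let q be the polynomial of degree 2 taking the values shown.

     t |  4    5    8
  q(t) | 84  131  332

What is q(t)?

q(t) = 5t^2 + 2t - 4

Write q(t) = at^2 + bt + c. Substituting each data point gives a linear system:
  16a + 4b + c = 84
  25a + 5b + c = 131
  64a + 8b + c = 332
Solving the system yields a = 5, b = 2, c = -4.
So q(t) = 5t^2 + 2t - 4.
Check: q(8) = 332. ✓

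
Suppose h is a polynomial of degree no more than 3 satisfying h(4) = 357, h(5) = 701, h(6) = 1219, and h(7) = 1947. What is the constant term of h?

1

Write h(x) = ax^3 + bx^2 + cx + d. Substituting each data point gives a linear system:
  64a + 16b + 4c + d = 357
  125a + 25b + 5c + d = 701
  216a + 36b + 6c + d = 1219
  343a + 49b + 7c + d = 1947
Solving the system yields a = 6, b = -3, c = 5, d = 1.
So h(x) = 6x^3 - 3x^2 + 5x + 1.
The constant term is 1.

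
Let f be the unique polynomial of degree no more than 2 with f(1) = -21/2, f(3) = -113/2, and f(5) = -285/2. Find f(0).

Write f(t) = at^2 + bt + c. Substituting each data point gives a linear system:
  a + b + c = -21/2
  9a + 3b + c = -113/2
  25a + 5b + c = -285/2
Solving the system yields a = -5, b = -3, c = -5/2.
So f(t) = -5t² - 3t - 5/2.
Then f(0) = -5/2.

-5/2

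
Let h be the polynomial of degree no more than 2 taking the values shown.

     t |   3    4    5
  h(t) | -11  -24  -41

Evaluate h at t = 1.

3

Write h(t) = at^2 + bt + c. Substituting each data point gives a linear system:
  9a + 3b + c = -11
  16a + 4b + c = -24
  25a + 5b + c = -41
Solving the system yields a = -2, b = 1, c = 4.
So h(t) = -2t^2 + t + 4.
Then h(1) = 3.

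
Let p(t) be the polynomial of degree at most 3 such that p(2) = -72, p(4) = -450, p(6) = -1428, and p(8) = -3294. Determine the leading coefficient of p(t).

-6

Write p(t) = at^3 + bt^2 + ct + d. Substituting each data point gives a linear system:
  8a + 4b + 2c + d = -72
  64a + 16b + 4c + d = -450
  216a + 36b + 6c + d = -1428
  512a + 64b + 8c + d = -3294
Solving the system yields a = -6, b = -3, c = -3, d = -6.
So p(t) = -6t^3 - 3t^2 - 3t - 6.
The leading coefficient is -6.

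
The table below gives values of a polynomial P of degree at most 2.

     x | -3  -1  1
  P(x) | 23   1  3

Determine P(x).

Using the Lagrange interpolation formula with nodes -3, -1, 1:
  L_0(x) = (x + 1)(x - 1) / 8
  L_1(x) = (x + 3)(x - 1) / -4
  L_2(x) = (x + 3)(x + 1) / 8
Then P(x) = 23·L_0(x) + 1·L_1(x) + 3·L_2(x).
Expanding and collecting terms gives P(x) = 3x² + x - 1.
Check: P(1) = 3. ✓

P(x) = 3x^2 + x - 1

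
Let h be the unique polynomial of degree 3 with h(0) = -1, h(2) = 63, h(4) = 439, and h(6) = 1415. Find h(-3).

Using the Lagrange interpolation formula with nodes 0, 2, 4, 6:
  L_0(u) = (u - 2)(u - 4)(u - 6) / -48
  L_1(u) = u(u - 4)(u - 6) / 16
  L_2(u) = u(u - 2)(u - 6) / -16
  L_3(u) = u(u - 2)(u - 4) / 48
Then h(u) = -1·L_0(u) + 63·L_1(u) + 439·L_2(u) + 1415·L_3(u).
Expanding and collecting terms gives h(u) = 6u^3 + 3u^2 + 2u - 1.
Evaluating at u = -3: h(-3) = -142.

-142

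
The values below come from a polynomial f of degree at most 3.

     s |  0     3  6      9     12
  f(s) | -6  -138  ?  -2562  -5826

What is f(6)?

On equispaced nodes a degree-3 polynomial has vanishing fourth forward difference, so
  f(0) - 4·f(3) + 6·f(6) - 4·f(9) + f(12) = 0.
Substituting the known values and solving for f(6):
  6·f(6) = -4968
  f(6) = -828.

-828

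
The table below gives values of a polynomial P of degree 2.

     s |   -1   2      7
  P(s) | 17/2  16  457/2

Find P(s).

P(s) = 5s^2 - (5/2)s + 1

Using the Lagrange interpolation formula with nodes -1, 2, 7:
  L_0(s) = (s - 2)(s - 7) / 24
  L_1(s) = (s + 1)(s - 7) / -15
  L_2(s) = (s + 1)(s - 2) / 40
Then P(s) = 17/2·L_0(s) + 16·L_1(s) + 457/2·L_2(s).
Expanding and collecting terms gives P(s) = 5s^2 - (5/2)s + 1.
Check: P(7) = 457/2. ✓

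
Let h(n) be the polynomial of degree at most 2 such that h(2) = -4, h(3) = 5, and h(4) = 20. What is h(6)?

Using the Lagrange interpolation formula with nodes 2, 3, 4:
  L_0(n) = (n - 3)(n - 4) / 2
  L_1(n) = (n - 2)(n - 4) / -1
  L_2(n) = (n - 2)(n - 3) / 2
Then h(n) = -4·L_0(n) + 5·L_1(n) + 20·L_2(n).
Expanding and collecting terms gives h(n) = 3n² - 6n - 4.
Evaluating at n = 6: h(6) = 68.

68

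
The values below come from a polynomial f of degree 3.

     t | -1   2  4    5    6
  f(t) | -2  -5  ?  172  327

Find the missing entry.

The 4 known points determine the degree-3 polynomial uniquely.
Write f(t) = at^3 + bt^2 + ct + d. Substituting each data point gives a linear system:
  -a + b - c + d = -2
  8a + 4b + 2c + d = -5
  125a + 25b + 5c + d = 172
  216a + 36b + 6c + d = 327
Solving the system yields a = 2, b = -2, c = -5, d = -3.
So f(t) = 2t^3 - 2t^2 - 5t - 3.
Then f(4) = 73.

73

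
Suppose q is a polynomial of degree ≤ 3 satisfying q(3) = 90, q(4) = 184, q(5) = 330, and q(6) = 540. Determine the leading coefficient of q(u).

Write q(u) = au^3 + bu^2 + cu + d. Substituting each data point gives a linear system:
  27a + 9b + 3c + d = 90
  64a + 16b + 4c + d = 184
  125a + 25b + 5c + d = 330
  216a + 36b + 6c + d = 540
Solving the system yields a = 2, b = 2, c = 6, d = 0.
So q(u) = 2u^3 + 2u^2 + 6u.
The leading coefficient is 2.

2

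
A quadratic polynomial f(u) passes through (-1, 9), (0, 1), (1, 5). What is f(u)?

Write f(u) = au^2 + bu + c. Substituting each data point gives a linear system:
  a - b + c = 9
  c = 1
  a + b + c = 5
Solving the system yields a = 6, b = -2, c = 1.
So f(u) = 6u² - 2u + 1.
Check: f(-1) = 9. ✓

f(u) = 6u^2 - 2u + 1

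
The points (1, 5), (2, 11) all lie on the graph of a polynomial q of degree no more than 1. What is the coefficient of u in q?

Write q(u) = au + b. Substituting each data point gives a linear system:
  a + b = 5
  2a + b = 11
Solving the system yields a = 6, b = -1.
So q(u) = 6u - 1.
The leading coefficient is 6.

6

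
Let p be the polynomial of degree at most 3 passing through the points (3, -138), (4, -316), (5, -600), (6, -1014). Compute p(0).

Forward differences of the values at s = 3, 4, 5, 6:
  p  : -138  -316  -600  -1014
  Δ  : -178  -284  -414
  Δ^2: -106  -130
  Δ^3: -24
The third differences are constant, confirming degree 3.
Interpolating (Newton forward form) and evaluating at s = 0 gives p(0) = 0.

0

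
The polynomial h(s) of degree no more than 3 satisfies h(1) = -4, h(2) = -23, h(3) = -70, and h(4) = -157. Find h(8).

Write h(s) = as^3 + bs^2 + cs + d. Substituting each data point gives a linear system:
  a + b + c + d = -4
  8a + 4b + 2c + d = -23
  27a + 9b + 3c + d = -70
  64a + 16b + 4c + d = -157
Solving the system yields a = -2, b = -2, c = 1, d = -1.
So h(s) = -2s^3 - 2s^2 + s - 1.
Then h(8) = -1145.

-1145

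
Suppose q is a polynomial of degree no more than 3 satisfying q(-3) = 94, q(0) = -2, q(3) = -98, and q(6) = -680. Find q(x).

Write q(x) = ax^3 + bx^2 + cx + d. Substituting each data point gives a linear system:
  -27a + 9b - 3c + d = 94
  d = -2
  27a + 9b + 3c + d = -98
  216a + 36b + 6c + d = -680
Solving the system yields a = -3, b = 0, c = -5, d = -2.
So q(x) = -3x^3 - 5x - 2.
Check: q(-3) = 94. ✓

q(x) = -3x^3 - 5x - 2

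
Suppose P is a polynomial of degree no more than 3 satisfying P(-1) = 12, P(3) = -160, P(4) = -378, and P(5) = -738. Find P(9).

Write P(u) = au^3 + bu^2 + cu + d. Substituting each data point gives a linear system:
  -a + b - c + d = 12
  27a + 9b + 3c + d = -160
  64a + 16b + 4c + d = -378
  125a + 25b + 5c + d = -738
Solving the system yields a = -6, b = 1, c = -3, d = 2.
So P(u) = -6u³ + u² - 3u + 2.
Then P(9) = -4318.

-4318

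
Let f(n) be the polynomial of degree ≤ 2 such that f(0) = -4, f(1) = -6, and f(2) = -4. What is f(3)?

2

Forward differences of the values at n = 0, 1, 2:
  f  : -4  -6  -4
  Δ  : -2  2
  Δ^2: 4
The second differences are constant, confirming degree 2.
Interpolating (Newton forward form) and evaluating at n = 3 gives f(3) = 2.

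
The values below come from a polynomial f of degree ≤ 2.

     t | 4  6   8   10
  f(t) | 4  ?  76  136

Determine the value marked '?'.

The 3 known points determine the degree-2 polynomial uniquely.
Write f(t) = at^2 + bt + c. Substituting each data point gives a linear system:
  16a + 4b + c = 4
  64a + 8b + c = 76
  100a + 10b + c = 136
Solving the system yields a = 2, b = -6, c = -4.
So f(t) = 2t^2 - 6t - 4.
Then f(6) = 32.

32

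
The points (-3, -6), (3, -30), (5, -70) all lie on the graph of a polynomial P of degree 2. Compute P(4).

-48

Using the Lagrange interpolation formula with nodes -3, 3, 5:
  L_0(u) = (u - 3)(u - 5) / 48
  L_1(u) = (u + 3)(u - 5) / -12
  L_2(u) = (u + 3)(u - 3) / 16
Then P(u) = -6·L_0(u) - 30·L_1(u) - 70·L_2(u).
Expanding and collecting terms gives P(u) = -2u^2 - 4u.
Evaluating at u = 4: P(4) = -48.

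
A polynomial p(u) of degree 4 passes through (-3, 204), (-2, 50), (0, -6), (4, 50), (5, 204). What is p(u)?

Write p(u) = au^4 + bu^3 + cu^2 + du + e. Substituting each data point gives a linear system:
  81a - 27b + 9c - 3d + e = 204
  16a - 8b + 4c - 2d + e = 50
  e = -6
  256a + 64b + 16c + 4d + e = 50
  625a + 125b + 25c + 5d + e = 204
Solving the system yields a = 1, b = -4, c = 3, d = 2, e = -6.
So p(u) = u^4 - 4u^3 + 3u^2 + 2u - 6.
Check: p(4) = 50. ✓

p(u) = u^4 - 4u^3 + 3u^2 + 2u - 6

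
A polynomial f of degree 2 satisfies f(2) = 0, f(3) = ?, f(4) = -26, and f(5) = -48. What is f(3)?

-10

The 3 known points determine the degree-2 polynomial uniquely.
Write f(u) = au^2 + bu + c. Substituting each data point gives a linear system:
  4a + 2b + c = 0
  16a + 4b + c = -26
  25a + 5b + c = -48
Solving the system yields a = -3, b = 5, c = 2.
So f(u) = -3u^2 + 5u + 2.
Then f(3) = -10.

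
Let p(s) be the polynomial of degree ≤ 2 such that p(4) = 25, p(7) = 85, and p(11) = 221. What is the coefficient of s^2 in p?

2

Write p(s) = as^2 + bs + c. Substituting each data point gives a linear system:
  16a + 4b + c = 25
  49a + 7b + c = 85
  121a + 11b + c = 221
Solving the system yields a = 2, b = -2, c = 1.
So p(s) = 2s^2 - 2s + 1.
The leading coefficient is 2.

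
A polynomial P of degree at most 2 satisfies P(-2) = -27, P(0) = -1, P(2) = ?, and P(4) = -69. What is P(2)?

-15

The 3 known points determine the degree-2 polynomial uniquely.
Write P(s) = as^2 + bs + c. Substituting each data point gives a linear system:
  4a - 2b + c = -27
  c = -1
  16a + 4b + c = -69
Solving the system yields a = -5, b = 3, c = -1.
So P(s) = -5s^2 + 3s - 1.
Then P(2) = -15.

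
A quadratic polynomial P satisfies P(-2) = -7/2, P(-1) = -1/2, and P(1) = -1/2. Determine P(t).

Write P(t) = at^2 + bt + c. Substituting each data point gives a linear system:
  4a - 2b + c = -7/2
  a - b + c = -1/2
  a + b + c = -1/2
Solving the system yields a = -1, b = 0, c = 1/2.
So P(t) = -t^2 + 1/2.
Check: P(-1) = -1/2. ✓

P(t) = -t^2 + 1/2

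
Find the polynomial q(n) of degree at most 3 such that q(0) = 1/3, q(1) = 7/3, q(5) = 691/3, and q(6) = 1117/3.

q(n) = n^3 + 5n^2 - 4n + 1/3

Write q(n) = an^3 + bn^2 + cn + d. Substituting each data point gives a linear system:
  d = 1/3
  a + b + c + d = 7/3
  125a + 25b + 5c + d = 691/3
  216a + 36b + 6c + d = 1117/3
Solving the system yields a = 1, b = 5, c = -4, d = 1/3.
So q(n) = n^3 + 5n^2 - 4n + 1/3.
Check: q(5) = 691/3. ✓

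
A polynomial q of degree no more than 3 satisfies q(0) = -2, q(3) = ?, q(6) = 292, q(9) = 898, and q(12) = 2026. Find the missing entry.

46

The 4 known points determine the degree-3 polynomial uniquely.
Write q(n) = an^3 + bn^2 + cn + d. Substituting each data point gives a linear system:
  d = -2
  216a + 36b + 6c + d = 292
  729a + 81b + 9c + d = 898
  1728a + 144b + 12c + d = 2026
Solving the system yields a = 1, b = 2, c = 1, d = -2.
So q(n) = n³ + 2n² + n - 2.
Then q(3) = 46.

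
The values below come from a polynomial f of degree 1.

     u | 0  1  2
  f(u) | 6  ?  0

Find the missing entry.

3

The 2 known points determine the degree-1 polynomial uniquely.
Write f(u) = au + b. Substituting each data point gives a linear system:
  b = 6
  2a + b = 0
Solving the system yields a = -3, b = 6.
So f(u) = -3u + 6.
Then f(1) = 3.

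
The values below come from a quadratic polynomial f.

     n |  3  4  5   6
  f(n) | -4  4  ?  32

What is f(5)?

The 3 known points determine the degree-2 polynomial uniquely.
Write f(n) = an^2 + bn + c. Substituting each data point gives a linear system:
  9a + 3b + c = -4
  16a + 4b + c = 4
  36a + 6b + c = 32
Solving the system yields a = 2, b = -6, c = -4.
So f(n) = 2n^2 - 6n - 4.
Then f(5) = 16.

16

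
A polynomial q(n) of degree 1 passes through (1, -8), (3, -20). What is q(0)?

-2

Using the Lagrange interpolation formula with nodes 1, 3:
  L_0(n) = (n - 3) / -2
  L_1(n) = (n - 1) / 2
Then q(n) = -8·L_0(n) - 20·L_1(n).
Expanding and collecting terms gives q(n) = -6n - 2.
Evaluating at n = 0: q(0) = -2.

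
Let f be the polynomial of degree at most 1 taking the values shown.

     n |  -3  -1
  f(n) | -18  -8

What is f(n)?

Using the Lagrange interpolation formula with nodes -3, -1:
  L_0(n) = (n + 1) / -2
  L_1(n) = (n + 3) / 2
Then f(n) = -18·L_0(n) - 8·L_1(n).
Expanding and collecting terms gives f(n) = 5n - 3.
Check: f(-3) = -18. ✓

f(n) = 5n - 3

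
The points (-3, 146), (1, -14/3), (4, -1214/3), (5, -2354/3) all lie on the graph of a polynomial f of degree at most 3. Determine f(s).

Using the Lagrange interpolation formula with nodes -3, 1, 4, 5:
  L_0(s) = (s - 1)(s - 4)(s - 5) / -224
  L_1(s) = (s + 3)(s - 4)(s - 5) / 48
  L_2(s) = (s + 3)(s - 1)(s - 5) / -21
  L_3(s) = (s + 3)(s - 1)(s - 4) / 32
Then f(s) = 146·L_0(s) - 14/3·L_1(s) - 1214/3·L_2(s) - 2354/3·L_3(s).
Expanding and collecting terms gives f(s) = -6s³ - (5/3)s² + s + 2.
Check: f(1) = -14/3. ✓

f(s) = -6s^3 - (5/3)s^2 + s + 2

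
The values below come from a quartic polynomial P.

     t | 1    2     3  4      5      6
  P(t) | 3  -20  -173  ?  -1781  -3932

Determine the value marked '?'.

-660

On equispaced nodes a degree-4 polynomial has vanishing fifth forward difference, so
  - P(1) + 5·P(2) - 10·P(3) + 10·P(4) - 5·P(5) + P(6) = 0.
Substituting the known values and solving for P(4):
  10·P(4) = -6600
  P(4) = -660.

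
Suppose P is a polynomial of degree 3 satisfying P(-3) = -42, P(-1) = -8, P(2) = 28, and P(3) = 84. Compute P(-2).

-16

Using the Lagrange interpolation formula with nodes -3, -1, 2, 3:
  L_0(n) = (n + 1)(n - 2)(n - 3) / -60
  L_1(n) = (n + 3)(n - 2)(n - 3) / 24
  L_2(n) = (n + 3)(n + 1)(n - 3) / -15
  L_3(n) = (n + 3)(n + 1)(n - 2) / 24
Then P(n) = -42·L_0(n) - 8·L_1(n) + 28·L_2(n) + 84·L_3(n).
Expanding and collecting terms gives P(n) = 2n^3 + 3n^2 + 3n - 6.
Evaluating at n = -2: P(-2) = -16.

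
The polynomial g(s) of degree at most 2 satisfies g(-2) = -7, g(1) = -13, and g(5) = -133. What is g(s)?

g(s) = -4s^2 - 6s - 3

Write g(s) = as^2 + bs + c. Substituting each data point gives a linear system:
  4a - 2b + c = -7
  a + b + c = -13
  25a + 5b + c = -133
Solving the system yields a = -4, b = -6, c = -3.
So g(s) = -4s^2 - 6s - 3.
Check: g(-2) = -7. ✓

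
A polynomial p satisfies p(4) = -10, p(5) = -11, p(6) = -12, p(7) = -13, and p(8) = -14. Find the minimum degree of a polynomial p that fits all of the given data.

1

Forward differences of the values at n = 4, 5, 6, 7, 8:
  p  : -10  -11  -12  -13  -14
  Δ  : -1  -1  -1  -1
  Δ^2: 0  0  0
  Δ^3: 0  0
  Δ^4: 0
The first differences are constant (-1) and nonzero, while all higher differences vanish, so the minimal degree is 1.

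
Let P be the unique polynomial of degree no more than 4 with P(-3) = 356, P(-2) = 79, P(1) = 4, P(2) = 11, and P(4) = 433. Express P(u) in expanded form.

Write P(u) = au^4 + bu^3 + cu^2 + du + e. Substituting each data point gives a linear system:
  81a - 27b + 9c - 3d + e = 356
  16a - 8b + 4c - 2d + e = 79
  a + b + c + d + e = 4
  16a + 8b + 4c + 2d + e = 11
  256a + 64b + 16c + 4d + e = 433
Solving the system yields a = 3, b = -5, c = -2, d = 3, e = 5.
So P(u) = 3u^4 - 5u^3 - 2u^2 + 3u + 5.
Check: P(2) = 11. ✓

P(u) = 3u^4 - 5u^3 - 2u^2 + 3u + 5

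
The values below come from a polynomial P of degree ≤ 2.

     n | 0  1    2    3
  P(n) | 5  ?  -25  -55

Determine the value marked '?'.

The 3 known points determine the degree-2 polynomial uniquely.
Write P(n) = an^2 + bn + c. Substituting each data point gives a linear system:
  c = 5
  4a + 2b + c = -25
  9a + 3b + c = -55
Solving the system yields a = -5, b = -5, c = 5.
So P(n) = -5n² - 5n + 5.
Then P(1) = -5.

-5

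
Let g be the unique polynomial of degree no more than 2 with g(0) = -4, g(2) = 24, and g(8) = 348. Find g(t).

Write g(t) = at^2 + bt + c. Substituting each data point gives a linear system:
  c = -4
  4a + 2b + c = 24
  64a + 8b + c = 348
Solving the system yields a = 5, b = 4, c = -4.
So g(t) = 5t^2 + 4t - 4.
Check: g(8) = 348. ✓

g(t) = 5t^2 + 4t - 4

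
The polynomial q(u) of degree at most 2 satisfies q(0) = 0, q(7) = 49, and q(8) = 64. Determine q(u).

q(u) = u^2

Write q(u) = au^2 + bu + c. Substituting each data point gives a linear system:
  c = 0
  49a + 7b + c = 49
  64a + 8b + c = 64
Solving the system yields a = 1, b = 0, c = 0.
So q(u) = u².
Check: q(8) = 64. ✓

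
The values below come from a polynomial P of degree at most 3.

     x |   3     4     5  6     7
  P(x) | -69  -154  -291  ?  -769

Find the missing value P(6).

On equispaced nodes a degree-3 polynomial has vanishing fourth forward difference, so
  P(3) - 4·P(4) + 6·P(5) - 4·P(6) + P(7) = 0.
Substituting the known values and solving for P(6):
  -4·P(6) = 1968
  P(6) = -492.

-492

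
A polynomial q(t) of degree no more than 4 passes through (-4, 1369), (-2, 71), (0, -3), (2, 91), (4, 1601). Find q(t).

q(t) = 6t^4 + 2t^3 - 3t^2 - 3t - 3

Write q(t) = at^4 + bt^3 + ct^2 + dt + e. Substituting each data point gives a linear system:
  256a - 64b + 16c - 4d + e = 1369
  16a - 8b + 4c - 2d + e = 71
  e = -3
  16a + 8b + 4c + 2d + e = 91
  256a + 64b + 16c + 4d + e = 1601
Solving the system yields a = 6, b = 2, c = -3, d = -3, e = -3.
So q(t) = 6t⁴ + 2t³ - 3t² - 3t - 3.
Check: q(4) = 1601. ✓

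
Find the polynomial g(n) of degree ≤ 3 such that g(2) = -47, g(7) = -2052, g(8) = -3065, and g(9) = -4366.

Write g(n) = an^3 + bn^2 + cn + d. Substituting each data point gives a linear system:
  8a + 4b + 2c + d = -47
  343a + 49b + 7c + d = -2052
  512a + 64b + 8c + d = -3065
  729a + 81b + 9c + d = -4366
Solving the system yields a = -6, b = 0, c = 1, d = -1.
So g(n) = -6n³ + n - 1.
Check: g(2) = -47. ✓

g(n) = -6n^3 + n - 1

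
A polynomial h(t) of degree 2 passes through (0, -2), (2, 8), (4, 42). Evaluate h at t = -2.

Forward differences of the values at t = 0, 2, 4:
  h  : -2  8  42
  Δ  : 10  34
  Δ^2: 24
The second differences are constant, confirming degree 2.
Interpolating (Newton forward form) and evaluating at t = -2 gives h(-2) = 12.

12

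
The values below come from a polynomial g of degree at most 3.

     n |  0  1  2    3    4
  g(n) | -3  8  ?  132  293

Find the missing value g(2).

The 4 known points determine the degree-3 polynomial uniquely.
Write g(n) = an^3 + bn^2 + cn + d. Substituting each data point gives a linear system:
  d = -3
  a + b + c + d = 8
  27a + 9b + 3c + d = 132
  64a + 16b + 4c + d = 293
Solving the system yields a = 4, b = 1, c = 6, d = -3.
So g(n) = 4n^3 + n^2 + 6n - 3.
Then g(2) = 45.

45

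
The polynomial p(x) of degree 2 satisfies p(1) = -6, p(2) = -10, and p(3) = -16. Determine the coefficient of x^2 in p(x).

-1

Write p(x) = ax^2 + bx + c. Substituting each data point gives a linear system:
  a + b + c = -6
  4a + 2b + c = -10
  9a + 3b + c = -16
Solving the system yields a = -1, b = -1, c = -4.
So p(x) = -x² - x - 4.
The leading coefficient is -1.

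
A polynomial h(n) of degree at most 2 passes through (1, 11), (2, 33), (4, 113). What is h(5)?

171

Using the Lagrange interpolation formula with nodes 1, 2, 4:
  L_0(n) = (n - 2)(n - 4) / 3
  L_1(n) = (n - 1)(n - 4) / -2
  L_2(n) = (n - 1)(n - 2) / 6
Then h(n) = 11·L_0(n) + 33·L_1(n) + 113·L_2(n).
Expanding and collecting terms gives h(n) = 6n² + 4n + 1.
Evaluating at n = 5: h(5) = 171.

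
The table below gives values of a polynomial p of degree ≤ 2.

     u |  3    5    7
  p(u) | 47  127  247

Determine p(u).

Write p(u) = au^2 + bu + c. Substituting each data point gives a linear system:
  9a + 3b + c = 47
  25a + 5b + c = 127
  49a + 7b + c = 247
Solving the system yields a = 5, b = 0, c = 2.
So p(u) = 5u² + 2.
Check: p(5) = 127. ✓

p(u) = 5u^2 + 2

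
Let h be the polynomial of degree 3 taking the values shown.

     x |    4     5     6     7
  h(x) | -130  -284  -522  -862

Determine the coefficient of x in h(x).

Write h(x) = ax^3 + bx^2 + cx + d. Substituting each data point gives a linear system:
  64a + 16b + 4c + d = -130
  125a + 25b + 5c + d = -284
  216a + 36b + 6c + d = -522
  343a + 49b + 7c + d = -862
Solving the system yields a = -3, b = 3, c = 2, d = 6.
So h(x) = -3x^3 + 3x^2 + 2x + 6.
The coefficient of x is 2.

2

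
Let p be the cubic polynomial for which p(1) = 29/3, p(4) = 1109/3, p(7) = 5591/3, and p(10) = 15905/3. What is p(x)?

p(x) = 5x^3 + 3x^2 + 5/3

Using the Lagrange interpolation formula with nodes 1, 4, 7, 10:
  L_0(x) = (x - 4)(x - 7)(x - 10) / -162
  L_1(x) = (x - 1)(x - 7)(x - 10) / 54
  L_2(x) = (x - 1)(x - 4)(x - 10) / -54
  L_3(x) = (x - 1)(x - 4)(x - 7) / 162
Then p(x) = 29/3·L_0(x) + 1109/3·L_1(x) + 5591/3·L_2(x) + 15905/3·L_3(x).
Expanding and collecting terms gives p(x) = 5x^3 + 3x^2 + 5/3.
Check: p(10) = 15905/3. ✓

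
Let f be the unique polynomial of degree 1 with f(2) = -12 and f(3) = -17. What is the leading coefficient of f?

Write f(t) = at + b. Substituting each data point gives a linear system:
  2a + b = -12
  3a + b = -17
Solving the system yields a = -5, b = -2.
So f(t) = -5t - 2.
The leading coefficient is -5.

-5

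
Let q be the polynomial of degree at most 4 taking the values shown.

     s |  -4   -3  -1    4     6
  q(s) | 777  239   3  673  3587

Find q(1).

Using the Lagrange interpolation formula with nodes -4, -3, -1, 4, 6:
  L_0(s) = (s + 3)(s + 1)(s - 4)(s - 6) / 240
  L_1(s) = (s + 4)(s + 1)(s - 4)(s - 6) / -126
  L_2(s) = (s + 4)(s + 3)(s - 4)(s - 6) / 210
  L_3(s) = (s + 4)(s + 3)(s + 1)(s - 6) / -560
  L_4(s) = (s + 4)(s + 3)(s + 1)(s - 4) / 1260
Then q(s) = 777·L_0(s) + 239·L_1(s) + 3·L_2(s) + 673·L_3(s) + 3587·L_4(s).
Expanding and collecting terms gives q(s) = 3s^4 - s^3 - 3s^2 + 3s + 5.
Evaluating at s = 1: q(1) = 7.

7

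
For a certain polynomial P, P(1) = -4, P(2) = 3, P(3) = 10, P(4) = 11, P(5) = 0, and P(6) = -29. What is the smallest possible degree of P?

3

Forward differences of the values at n = 1, 2, 3, 4, 5, 6:
  P  : -4  3  10  11  0  -29
  Δ  : 7  7  1  -11  -29
  Δ^2: 0  -6  -12  -18
  Δ^3: -6  -6  -6
  Δ^4: 0  0
  Δ^5: 0
The third differences are constant (-6) and nonzero, while all higher differences vanish, so the minimal degree is 3.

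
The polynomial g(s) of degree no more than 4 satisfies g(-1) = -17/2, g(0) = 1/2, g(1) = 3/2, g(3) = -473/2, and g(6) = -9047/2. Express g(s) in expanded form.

Using the Lagrange interpolation formula with nodes -1, 0, 1, 3, 6:
  L_0(s) = s(s - 1)(s - 3)(s - 6) / 56
  L_1(s) = (s + 1)(s - 1)(s - 3)(s - 6) / -18
  L_2(s) = (s + 1)s(s - 3)(s - 6) / 20
  L_3(s) = (s + 1)s(s - 1)(s - 6) / -72
  L_4(s) = (s + 1)s(s - 1)(s - 3) / 630
Then g(s) = -17/2·L_0(s) + 1/2·L_1(s) + 3/2·L_2(s) - 473/2·L_3(s) - 9047/2·L_4(s).
Expanding and collecting terms gives g(s) = -4s^4 + 3s^3 + 2s + 1/2.
Check: g(6) = -9047/2. ✓

g(s) = -4s^4 + 3s^3 + 2s + 1/2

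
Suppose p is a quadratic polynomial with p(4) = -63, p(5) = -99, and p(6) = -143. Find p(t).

p(t) = -4t^2 + 1

Using the Lagrange interpolation formula with nodes 4, 5, 6:
  L_0(t) = (t - 5)(t - 6) / 2
  L_1(t) = (t - 4)(t - 6) / -1
  L_2(t) = (t - 4)(t - 5) / 2
Then p(t) = -63·L_0(t) - 99·L_1(t) - 143·L_2(t).
Expanding and collecting terms gives p(t) = -4t² + 1.
Check: p(5) = -99. ✓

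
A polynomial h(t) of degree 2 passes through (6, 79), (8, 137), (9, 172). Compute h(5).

Write h(t) = at^2 + bt + c. Substituting each data point gives a linear system:
  36a + 6b + c = 79
  64a + 8b + c = 137
  81a + 9b + c = 172
Solving the system yields a = 2, b = 1, c = 1.
So h(t) = 2t² + t + 1.
Then h(5) = 56.

56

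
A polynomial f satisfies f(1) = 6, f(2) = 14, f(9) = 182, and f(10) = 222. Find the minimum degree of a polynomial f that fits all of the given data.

2

Divided differences on the nodes 1, 2, 9, 10:
  order 0: 6  14  182  222
  order 1: 8  24  40
  order 2: 2  2
  order 3: 0
The order-2 divided differences are all 2 (nonzero) and every higher order vanishes, so the data lies on a polynomial of degree exactly 2.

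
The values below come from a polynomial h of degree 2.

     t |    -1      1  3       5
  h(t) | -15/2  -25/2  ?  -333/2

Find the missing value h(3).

-131/2

The 3 known points determine the degree-2 polynomial uniquely.
Write h(t) = at^2 + bt + c. Substituting each data point gives a linear system:
  a - b + c = -15/2
  a + b + c = -25/2
  25a + 5b + c = -333/2
Solving the system yields a = -6, b = -5/2, c = -4.
So h(t) = -6t^2 - (5/2)t - 4.
Then h(3) = -131/2.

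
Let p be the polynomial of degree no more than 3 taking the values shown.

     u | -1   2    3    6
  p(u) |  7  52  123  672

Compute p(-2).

Write p(u) = au^3 + bu^2 + cu + d. Substituting each data point gives a linear system:
  -a + b - c + d = 7
  8a + 4b + 2c + d = 52
  27a + 9b + 3c + d = 123
  216a + 36b + 6c + d = 672
Solving the system yields a = 2, b = 6, c = 3, d = 6.
So p(u) = 2u^3 + 6u^2 + 3u + 6.
Then p(-2) = 8.

8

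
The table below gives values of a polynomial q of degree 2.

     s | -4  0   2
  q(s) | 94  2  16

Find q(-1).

10

Using the Lagrange interpolation formula with nodes -4, 0, 2:
  L_0(s) = s(s - 2) / 24
  L_1(s) = (s + 4)(s - 2) / -8
  L_2(s) = (s + 4)s / 12
Then q(s) = 94·L_0(s) + 2·L_1(s) + 16·L_2(s).
Expanding and collecting terms gives q(s) = 5s² - 3s + 2.
Evaluating at s = -1: q(-1) = 10.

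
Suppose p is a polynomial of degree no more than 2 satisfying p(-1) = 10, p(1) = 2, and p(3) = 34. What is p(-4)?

Using the Lagrange interpolation formula with nodes -1, 1, 3:
  L_0(x) = (x - 1)(x - 3) / 8
  L_1(x) = (x + 1)(x - 3) / -4
  L_2(x) = (x + 1)(x - 1) / 8
Then p(x) = 10·L_0(x) + 2·L_1(x) + 34·L_2(x).
Expanding and collecting terms gives p(x) = 5x² - 4x + 1.
Evaluating at x = -4: p(-4) = 97.

97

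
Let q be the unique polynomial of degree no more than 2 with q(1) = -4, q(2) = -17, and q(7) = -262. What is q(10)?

Using the Lagrange interpolation formula with nodes 1, 2, 7:
  L_0(t) = (t - 2)(t - 7) / 6
  L_1(t) = (t - 1)(t - 7) / -5
  L_2(t) = (t - 1)(t - 2) / 30
Then q(t) = -4·L_0(t) - 17·L_1(t) - 262·L_2(t).
Expanding and collecting terms gives q(t) = -6t^2 + 5t - 3.
Evaluating at t = 10: q(10) = -553.

-553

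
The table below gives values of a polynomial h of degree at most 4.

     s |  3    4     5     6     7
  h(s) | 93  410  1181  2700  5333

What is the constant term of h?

Write h(s) = as^4 + bs^3 + cs^2 + ds + e. Substituting each data point gives a linear system:
  81a + 27b + 9c + 3d + e = 93
  256a + 64b + 16c + 4d + e = 410
  625a + 125b + 25c + 5d + e = 1181
  1296a + 216b + 36c + 6d + e = 2700
  2401a + 343b + 49c + 7d + e = 5333
Solving the system yields a = 3, b = -5, c = -4, d = 5, e = 6.
So h(s) = 3s^4 - 5s^3 - 4s^2 + 5s + 6.
The constant term is 6.

6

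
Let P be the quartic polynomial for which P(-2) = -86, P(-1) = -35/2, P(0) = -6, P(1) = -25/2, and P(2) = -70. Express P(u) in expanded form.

Using the Lagrange interpolation formula with nodes -2, -1, 0, 1, 2:
  L_0(u) = (u + 1)u(u - 1)(u - 2) / 24
  L_1(u) = (u + 2)u(u - 1)(u - 2) / -6
  L_2(u) = (u + 2)(u + 1)(u - 1)(u - 2) / 4
  L_3(u) = (u + 2)(u + 1)u(u - 2) / -6
  L_4(u) = (u + 2)(u + 1)u(u - 1) / 24
Then P(u) = -86·L_0(u) - 35/2·L_1(u) - 6·L_2(u) - 25/2·L_3(u) - 70·L_4(u).
Expanding and collecting terms gives P(u) = -3u^4 + (1/2)u^3 - 6u^2 + 2u - 6.
Check: P(2) = -70. ✓

P(u) = -3u^4 + (1/2)u^3 - 6u^2 + 2u - 6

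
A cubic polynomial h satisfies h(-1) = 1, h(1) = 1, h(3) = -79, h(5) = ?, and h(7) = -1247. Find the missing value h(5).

On equispaced nodes a degree-3 polynomial has vanishing fourth forward difference, so
  h(-1) - 4·h(1) + 6·h(3) - 4·h(5) + h(7) = 0.
Substituting the known values and solving for h(5):
  -4·h(5) = 1724
  h(5) = -431.

-431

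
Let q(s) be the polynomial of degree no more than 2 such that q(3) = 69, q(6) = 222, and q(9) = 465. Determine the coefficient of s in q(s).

6

Write q(s) = as^2 + bs + c. Substituting each data point gives a linear system:
  9a + 3b + c = 69
  36a + 6b + c = 222
  81a + 9b + c = 465
Solving the system yields a = 5, b = 6, c = 6.
So q(s) = 5s^2 + 6s + 6.
The coefficient of s is 6.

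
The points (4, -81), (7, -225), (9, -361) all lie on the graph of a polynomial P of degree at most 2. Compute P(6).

Using the Lagrange interpolation formula with nodes 4, 7, 9:
  L_0(n) = (n - 7)(n - 9) / 15
  L_1(n) = (n - 4)(n - 9) / -6
  L_2(n) = (n - 4)(n - 7) / 10
Then P(n) = -81·L_0(n) - 225·L_1(n) - 361·L_2(n).
Expanding and collecting terms gives P(n) = -4n^2 - 4n - 1.
Evaluating at n = 6: P(6) = -169.

-169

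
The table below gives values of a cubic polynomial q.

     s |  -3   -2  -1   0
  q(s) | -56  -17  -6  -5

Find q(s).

Write q(s) = as^3 + bs^2 + cs + d. Substituting each data point gives a linear system:
  -27a + 9b - 3c + d = -56
  -8a + 4b - 2c + d = -17
  -a + b - c + d = -6
  d = -5
Solving the system yields a = 3, b = 4, c = 2, d = -5.
So q(s) = 3s^3 + 4s^2 + 2s - 5.
Check: q(0) = -5. ✓

q(s) = 3s^3 + 4s^2 + 2s - 5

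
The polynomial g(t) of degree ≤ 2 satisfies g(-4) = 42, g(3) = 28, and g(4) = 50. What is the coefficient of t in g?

1

Write g(t) = at^2 + bt + c. Substituting each data point gives a linear system:
  16a - 4b + c = 42
  9a + 3b + c = 28
  16a + 4b + c = 50
Solving the system yields a = 3, b = 1, c = -2.
So g(t) = 3t^2 + t - 2.
The coefficient of t is 1.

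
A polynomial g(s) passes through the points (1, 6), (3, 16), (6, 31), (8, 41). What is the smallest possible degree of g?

1

Divided differences on the nodes 1, 3, 6, 8:
  order 0: 6  16  31  41
  order 1: 5  5  5
  order 2: 0  0
  order 3: 0
The order-1 divided differences are all 5 (nonzero) and every higher order vanishes, so the data lies on a polynomial of degree exactly 1.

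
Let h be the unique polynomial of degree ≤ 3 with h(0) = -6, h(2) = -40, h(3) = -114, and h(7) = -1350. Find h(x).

h(x) = -4x^3 + x^2 - 3x - 6

Using the Lagrange interpolation formula with nodes 0, 2, 3, 7:
  L_0(x) = (x - 2)(x - 3)(x - 7) / -42
  L_1(x) = x(x - 3)(x - 7) / 10
  L_2(x) = x(x - 2)(x - 7) / -12
  L_3(x) = x(x - 2)(x - 3) / 140
Then h(x) = -6·L_0(x) - 40·L_1(x) - 114·L_2(x) - 1350·L_3(x).
Expanding and collecting terms gives h(x) = -4x^3 + x^2 - 3x - 6.
Check: h(7) = -1350. ✓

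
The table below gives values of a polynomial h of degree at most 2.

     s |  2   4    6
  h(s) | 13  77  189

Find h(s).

Write h(s) = as^2 + bs + c. Substituting each data point gives a linear system:
  4a + 2b + c = 13
  16a + 4b + c = 77
  36a + 6b + c = 189
Solving the system yields a = 6, b = -4, c = -3.
So h(s) = 6s^2 - 4s - 3.
Check: h(6) = 189. ✓

h(s) = 6s^2 - 4s - 3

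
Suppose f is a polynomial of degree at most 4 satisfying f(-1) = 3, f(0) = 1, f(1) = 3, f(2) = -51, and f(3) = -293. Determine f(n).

Using the Lagrange interpolation formula with nodes -1, 0, 1, 2, 3:
  L_0(n) = n(n - 1)(n - 2)(n - 3) / 24
  L_1(n) = (n + 1)(n - 1)(n - 2)(n - 3) / -6
  L_2(n) = (n + 1)n(n - 2)(n - 3) / 4
  L_3(n) = (n + 1)n(n - 1)(n - 3) / -6
  L_4(n) = (n + 1)n(n - 1)(n - 2) / 24
Then f(n) = 3·L_0(n) + 1·L_1(n) + 3·L_2(n) - 51·L_3(n) - 293·L_4(n).
Expanding and collecting terms gives f(n) = -3n^4 - 4n^3 + 5n^2 + 4n + 1.
Check: f(1) = 3. ✓

f(n) = -3n^4 - 4n^3 + 5n^2 + 4n + 1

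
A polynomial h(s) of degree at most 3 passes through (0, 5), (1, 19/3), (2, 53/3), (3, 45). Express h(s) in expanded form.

h(s) = s^3 + 2s^2 - (5/3)s + 5

Using the Lagrange interpolation formula with nodes 0, 1, 2, 3:
  L_0(s) = (s - 1)(s - 2)(s - 3) / -6
  L_1(s) = s(s - 2)(s - 3) / 2
  L_2(s) = s(s - 1)(s - 3) / -2
  L_3(s) = s(s - 1)(s - 2) / 6
Then h(s) = 5·L_0(s) + 19/3·L_1(s) + 53/3·L_2(s) + 45·L_3(s).
Expanding and collecting terms gives h(s) = s^3 + 2s^2 - (5/3)s + 5.
Check: h(0) = 5. ✓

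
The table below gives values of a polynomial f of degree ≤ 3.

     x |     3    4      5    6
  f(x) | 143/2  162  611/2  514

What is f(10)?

2238

Forward differences of the values at x = 3, 4, 5, 6:
  f  : 143/2  162  611/2  514
  Δ  : 181/2  287/2  417/2
  Δ^2: 53  65
  Δ^3: 12
The third differences are constant, confirming degree 3.
Interpolating (Newton forward form) and evaluating at x = 10 gives f(10) = 2238.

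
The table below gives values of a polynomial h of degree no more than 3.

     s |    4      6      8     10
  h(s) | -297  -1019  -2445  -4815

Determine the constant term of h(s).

-5

Write h(s) = as^3 + bs^2 + cs + d. Substituting each data point gives a linear system:
  64a + 16b + 4c + d = -297
  216a + 36b + 6c + d = -1019
  512a + 64b + 8c + d = -2445
  1000a + 100b + 10c + d = -4815
Solving the system yields a = -5, b = 2, c = -1, d = -5.
So h(s) = -5s^3 + 2s^2 - s - 5.
The constant term is -5.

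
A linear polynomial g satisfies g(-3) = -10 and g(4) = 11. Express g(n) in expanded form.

g(n) = 3n - 1

Write g(n) = an + b. Substituting each data point gives a linear system:
  -3a + b = -10
  4a + b = 11
Solving the system yields a = 3, b = -1.
So g(n) = 3n - 1.
Check: g(4) = 11. ✓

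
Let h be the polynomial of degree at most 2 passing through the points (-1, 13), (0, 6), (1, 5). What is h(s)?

Using the Lagrange interpolation formula with nodes -1, 0, 1:
  L_0(s) = s(s - 1) / 2
  L_1(s) = (s + 1)(s - 1) / -1
  L_2(s) = (s + 1)s / 2
Then h(s) = 13·L_0(s) + 6·L_1(s) + 5·L_2(s).
Expanding and collecting terms gives h(s) = 3s^2 - 4s + 6.
Check: h(-1) = 13. ✓

h(s) = 3s^2 - 4s + 6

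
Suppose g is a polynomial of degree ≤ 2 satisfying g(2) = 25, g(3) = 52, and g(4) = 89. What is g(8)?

337

Using the Lagrange interpolation formula with nodes 2, 3, 4:
  L_0(x) = (x - 3)(x - 4) / 2
  L_1(x) = (x - 2)(x - 4) / -1
  L_2(x) = (x - 2)(x - 3) / 2
Then g(x) = 25·L_0(x) + 52·L_1(x) + 89·L_2(x).
Expanding and collecting terms gives g(x) = 5x² + 2x + 1.
Evaluating at x = 8: g(8) = 337.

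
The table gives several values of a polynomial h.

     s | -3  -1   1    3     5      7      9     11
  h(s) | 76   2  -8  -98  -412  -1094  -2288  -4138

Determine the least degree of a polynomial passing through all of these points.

Forward differences of the values at s = -3, -1, 1, 3, 5, 7, 9, 11:
  h  : 76  2  -8  -98  -412  -1094  -2288  -4138
  Δ  : -74  -10  -90  -314  -682  -1194  -1850
  Δ^2: 64  -80  -224  -368  -512  -656
  Δ^3: -144  -144  -144  -144  -144
  Δ^4: 0  0  0  0
  Δ^5: 0  0  0
  Δ^6: 0  0
  Δ^7: 0
The third differences are constant (-144) and nonzero, while all higher differences vanish, so the minimal degree is 3.

3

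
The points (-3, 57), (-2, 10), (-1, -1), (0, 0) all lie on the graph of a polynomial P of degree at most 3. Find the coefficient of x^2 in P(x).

Write P(x) = ax^3 + bx^2 + cx + d. Substituting each data point gives a linear system:
  -27a + 9b - 3c + d = 57
  -8a + 4b - 2c + d = 10
  -a + b - c + d = -1
  d = 0
Solving the system yields a = -4, b = -6, c = -1, d = 0.
So P(x) = -4x^3 - 6x^2 - x.
The coefficient of x^2 is -6.

-6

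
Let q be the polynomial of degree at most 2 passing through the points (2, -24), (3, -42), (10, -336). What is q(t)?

q(t) = -3t^2 - 3t - 6

Write q(t) = at^2 + bt + c. Substituting each data point gives a linear system:
  4a + 2b + c = -24
  9a + 3b + c = -42
  100a + 10b + c = -336
Solving the system yields a = -3, b = -3, c = -6.
So q(t) = -3t^2 - 3t - 6.
Check: q(2) = -24. ✓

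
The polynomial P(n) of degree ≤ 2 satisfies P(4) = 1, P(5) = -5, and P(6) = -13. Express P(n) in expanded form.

Write P(n) = an^2 + bn + c. Substituting each data point gives a linear system:
  16a + 4b + c = 1
  25a + 5b + c = -5
  36a + 6b + c = -13
Solving the system yields a = -1, b = 3, c = 5.
So P(n) = -n^2 + 3n + 5.
Check: P(6) = -13. ✓

P(n) = -n^2 + 3n + 5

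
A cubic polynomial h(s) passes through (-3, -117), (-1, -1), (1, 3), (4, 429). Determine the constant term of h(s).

-3

Write h(s) = as^3 + bs^2 + cs + d. Substituting each data point gives a linear system:
  -27a + 9b - 3c + d = -117
  -a + b - c + d = -1
  a + b + c + d = 3
  64a + 16b + 4c + d = 429
Solving the system yields a = 6, b = 4, c = -4, d = -3.
So h(s) = 6s^3 + 4s^2 - 4s - 3.
The constant term is -3.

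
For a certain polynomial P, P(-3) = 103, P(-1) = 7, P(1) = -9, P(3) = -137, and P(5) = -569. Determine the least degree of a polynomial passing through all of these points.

Forward differences of the values at x = -3, -1, 1, 3, 5:
  P  : 103  7  -9  -137  -569
  Δ  : -96  -16  -128  -432
  Δ^2: 80  -112  -304
  Δ^3: -192  -192
  Δ^4: 0
The third differences are constant (-192) and nonzero, while all higher differences vanish, so the minimal degree is 3.

3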